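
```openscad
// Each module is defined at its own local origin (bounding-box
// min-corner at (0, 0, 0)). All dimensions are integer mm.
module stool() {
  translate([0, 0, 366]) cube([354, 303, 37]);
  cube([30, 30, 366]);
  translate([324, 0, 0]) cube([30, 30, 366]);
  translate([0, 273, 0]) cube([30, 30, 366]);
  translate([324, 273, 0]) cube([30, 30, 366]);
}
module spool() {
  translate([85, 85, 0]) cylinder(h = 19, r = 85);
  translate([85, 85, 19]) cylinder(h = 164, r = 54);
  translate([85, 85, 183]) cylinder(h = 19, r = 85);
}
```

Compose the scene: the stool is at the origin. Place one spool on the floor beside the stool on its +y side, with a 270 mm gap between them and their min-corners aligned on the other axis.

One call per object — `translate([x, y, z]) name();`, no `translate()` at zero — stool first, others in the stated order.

stool();
translate([0, 573, 0]) spool();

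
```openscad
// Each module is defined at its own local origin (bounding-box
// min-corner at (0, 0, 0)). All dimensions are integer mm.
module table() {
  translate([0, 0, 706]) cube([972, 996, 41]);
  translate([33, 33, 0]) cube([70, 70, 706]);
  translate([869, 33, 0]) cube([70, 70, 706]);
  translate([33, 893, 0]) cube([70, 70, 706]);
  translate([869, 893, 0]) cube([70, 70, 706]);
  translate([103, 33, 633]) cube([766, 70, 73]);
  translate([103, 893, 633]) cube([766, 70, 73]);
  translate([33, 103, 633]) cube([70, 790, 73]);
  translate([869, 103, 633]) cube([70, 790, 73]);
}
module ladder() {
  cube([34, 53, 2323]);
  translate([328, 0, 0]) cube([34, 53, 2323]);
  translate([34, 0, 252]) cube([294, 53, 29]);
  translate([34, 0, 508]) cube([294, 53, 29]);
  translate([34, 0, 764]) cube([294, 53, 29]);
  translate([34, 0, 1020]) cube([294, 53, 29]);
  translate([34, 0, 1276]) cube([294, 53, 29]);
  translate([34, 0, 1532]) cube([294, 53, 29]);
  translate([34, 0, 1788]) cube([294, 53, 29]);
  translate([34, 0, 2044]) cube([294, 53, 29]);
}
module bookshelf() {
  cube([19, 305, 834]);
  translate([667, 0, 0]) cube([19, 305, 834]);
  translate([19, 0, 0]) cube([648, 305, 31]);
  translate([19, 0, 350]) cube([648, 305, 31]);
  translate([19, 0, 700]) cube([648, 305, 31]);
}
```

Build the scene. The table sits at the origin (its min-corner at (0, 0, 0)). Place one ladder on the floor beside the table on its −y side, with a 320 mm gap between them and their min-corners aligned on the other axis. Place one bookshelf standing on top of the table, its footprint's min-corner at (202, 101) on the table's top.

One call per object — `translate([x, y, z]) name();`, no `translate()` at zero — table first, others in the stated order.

table();
translate([0, -373, 0]) ladder();
translate([202, 101, 747]) bookshelf();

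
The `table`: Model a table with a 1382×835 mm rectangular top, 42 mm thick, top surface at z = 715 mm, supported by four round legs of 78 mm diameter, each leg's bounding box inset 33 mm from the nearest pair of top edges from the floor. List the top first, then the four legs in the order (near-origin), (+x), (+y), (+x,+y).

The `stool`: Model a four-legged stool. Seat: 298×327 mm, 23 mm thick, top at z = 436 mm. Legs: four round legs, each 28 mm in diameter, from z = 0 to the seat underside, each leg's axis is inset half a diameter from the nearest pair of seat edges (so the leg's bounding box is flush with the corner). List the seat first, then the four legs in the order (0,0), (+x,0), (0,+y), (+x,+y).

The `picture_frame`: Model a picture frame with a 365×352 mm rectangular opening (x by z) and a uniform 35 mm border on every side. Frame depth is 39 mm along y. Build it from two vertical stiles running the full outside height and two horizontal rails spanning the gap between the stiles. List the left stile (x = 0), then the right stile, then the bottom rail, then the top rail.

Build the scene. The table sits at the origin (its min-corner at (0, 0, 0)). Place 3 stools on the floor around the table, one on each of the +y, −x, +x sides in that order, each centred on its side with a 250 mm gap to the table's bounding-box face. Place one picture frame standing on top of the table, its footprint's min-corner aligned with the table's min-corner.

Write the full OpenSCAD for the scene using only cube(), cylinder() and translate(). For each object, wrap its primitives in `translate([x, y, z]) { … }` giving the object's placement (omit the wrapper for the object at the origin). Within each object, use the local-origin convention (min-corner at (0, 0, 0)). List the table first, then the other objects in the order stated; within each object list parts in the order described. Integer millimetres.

translate([0, 0, 673]) cube([1382, 835, 42]);
translate([72, 72, 0]) cylinder(h = 673, r = 39);
translate([1310, 72, 0]) cylinder(h = 673, r = 39);
translate([72, 763, 0]) cylinder(h = 673, r = 39);
translate([1310, 763, 0]) cylinder(h = 673, r = 39);
translate([542, 1085, 0]) {
  translate([0, 0, 413]) cube([298, 327, 23]);
  translate([14, 14, 0]) cylinder(h = 413, r = 14);
  translate([284, 14, 0]) cylinder(h = 413, r = 14);
  translate([14, 313, 0]) cylinder(h = 413, r = 14);
  translate([284, 313, 0]) cylinder(h = 413, r = 14);
}
translate([-548, 254, 0]) {
  translate([0, 0, 413]) cube([298, 327, 23]);
  translate([14, 14, 0]) cylinder(h = 413, r = 14);
  translate([284, 14, 0]) cylinder(h = 413, r = 14);
  translate([14, 313, 0]) cylinder(h = 413, r = 14);
  translate([284, 313, 0]) cylinder(h = 413, r = 14);
}
translate([1632, 254, 0]) {
  translate([0, 0, 413]) cube([298, 327, 23]);
  translate([14, 14, 0]) cylinder(h = 413, r = 14);
  translate([284, 14, 0]) cylinder(h = 413, r = 14);
  translate([14, 313, 0]) cylinder(h = 413, r = 14);
  translate([284, 313, 0]) cylinder(h = 413, r = 14);
}
translate([0, 0, 715]) {
  cube([35, 39, 422]);
  translate([400, 0, 0]) cube([35, 39, 422]);
  translate([35, 0, 0]) cube([365, 39, 35]);
  translate([35, 0, 387]) cube([365, 39, 35]);
}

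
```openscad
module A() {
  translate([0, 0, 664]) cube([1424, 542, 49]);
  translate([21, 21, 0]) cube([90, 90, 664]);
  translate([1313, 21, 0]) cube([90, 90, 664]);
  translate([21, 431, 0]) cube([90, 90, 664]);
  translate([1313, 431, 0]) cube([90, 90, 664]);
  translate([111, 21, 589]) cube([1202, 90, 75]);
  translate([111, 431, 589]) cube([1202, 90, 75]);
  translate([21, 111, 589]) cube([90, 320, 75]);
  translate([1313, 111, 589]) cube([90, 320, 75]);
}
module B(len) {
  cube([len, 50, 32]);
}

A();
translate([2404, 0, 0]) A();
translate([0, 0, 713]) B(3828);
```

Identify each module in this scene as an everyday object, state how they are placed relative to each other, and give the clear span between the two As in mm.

Second table starts at x = 2404; first ends at x = 1424; clear span = 2404 − 1424 = 980 mm.

A is a table. B is a beam. A beam spans the tops of two tables. The clear span between the two tables is 980 mm.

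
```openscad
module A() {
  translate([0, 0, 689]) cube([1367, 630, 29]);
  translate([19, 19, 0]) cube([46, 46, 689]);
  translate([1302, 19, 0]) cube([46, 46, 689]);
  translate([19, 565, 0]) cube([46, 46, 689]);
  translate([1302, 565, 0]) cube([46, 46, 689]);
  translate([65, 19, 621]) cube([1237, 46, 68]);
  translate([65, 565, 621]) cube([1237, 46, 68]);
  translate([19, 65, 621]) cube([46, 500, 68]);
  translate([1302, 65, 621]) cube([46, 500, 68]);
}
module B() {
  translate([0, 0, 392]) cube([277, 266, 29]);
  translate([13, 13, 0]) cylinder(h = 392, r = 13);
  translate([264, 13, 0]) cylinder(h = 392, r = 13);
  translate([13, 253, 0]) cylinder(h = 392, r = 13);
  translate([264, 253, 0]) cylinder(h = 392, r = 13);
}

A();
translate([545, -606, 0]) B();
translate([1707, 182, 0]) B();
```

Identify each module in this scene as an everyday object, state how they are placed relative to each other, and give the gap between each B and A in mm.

Each stool's nearest face is 340 mm from the table's bounding box.

A is a table. B is a stool. Two stools sit around the table at the −y, +x sides. The gap between each stool and the table is 340 mm.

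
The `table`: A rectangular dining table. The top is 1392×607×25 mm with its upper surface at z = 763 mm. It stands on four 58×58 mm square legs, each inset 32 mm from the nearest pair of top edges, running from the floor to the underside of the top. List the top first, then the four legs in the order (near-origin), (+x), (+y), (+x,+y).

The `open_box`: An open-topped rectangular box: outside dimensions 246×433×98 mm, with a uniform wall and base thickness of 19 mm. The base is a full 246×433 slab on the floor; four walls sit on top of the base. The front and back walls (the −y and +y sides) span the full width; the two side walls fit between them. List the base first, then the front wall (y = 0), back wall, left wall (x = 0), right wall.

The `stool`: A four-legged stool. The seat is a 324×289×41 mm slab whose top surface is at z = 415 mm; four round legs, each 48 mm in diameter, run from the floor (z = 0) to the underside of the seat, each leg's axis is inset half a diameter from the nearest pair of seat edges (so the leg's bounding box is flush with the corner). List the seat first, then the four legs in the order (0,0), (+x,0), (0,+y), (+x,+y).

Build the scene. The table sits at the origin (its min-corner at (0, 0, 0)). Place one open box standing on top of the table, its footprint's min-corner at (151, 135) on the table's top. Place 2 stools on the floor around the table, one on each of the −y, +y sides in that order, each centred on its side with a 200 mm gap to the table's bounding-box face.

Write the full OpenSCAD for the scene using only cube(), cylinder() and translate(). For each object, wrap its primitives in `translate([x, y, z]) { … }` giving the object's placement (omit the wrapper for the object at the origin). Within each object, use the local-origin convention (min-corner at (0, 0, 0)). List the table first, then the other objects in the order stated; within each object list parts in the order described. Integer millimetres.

translate([0, 0, 738]) cube([1392, 607, 25]);
translate([32, 32, 0]) cube([58, 58, 738]);
translate([1302, 32, 0]) cube([58, 58, 738]);
translate([32, 517, 0]) cube([58, 58, 738]);
translate([1302, 517, 0]) cube([58, 58, 738]);
translate([151, 135, 763]) {
  cube([246, 433, 19]);
  translate([0, 0, 19]) cube([246, 19, 79]);
  translate([0, 414, 19]) cube([246, 19, 79]);
  translate([0, 19, 19]) cube([19, 395, 79]);
  translate([227, 19, 19]) cube([19, 395, 79]);
}
translate([534, -489, 0]) {
  translate([0, 0, 374]) cube([324, 289, 41]);
  translate([24, 24, 0]) cylinder(h = 374, r = 24);
  translate([300, 24, 0]) cylinder(h = 374, r = 24);
  translate([24, 265, 0]) cylinder(h = 374, r = 24);
  translate([300, 265, 0]) cylinder(h = 374, r = 24);
}
translate([534, 807, 0]) {
  translate([0, 0, 374]) cube([324, 289, 41]);
  translate([24, 24, 0]) cylinder(h = 374, r = 24);
  translate([300, 24, 0]) cylinder(h = 374, r = 24);
  translate([24, 265, 0]) cylinder(h = 374, r = 24);
  translate([300, 265, 0]) cylinder(h = 374, r = 24);
}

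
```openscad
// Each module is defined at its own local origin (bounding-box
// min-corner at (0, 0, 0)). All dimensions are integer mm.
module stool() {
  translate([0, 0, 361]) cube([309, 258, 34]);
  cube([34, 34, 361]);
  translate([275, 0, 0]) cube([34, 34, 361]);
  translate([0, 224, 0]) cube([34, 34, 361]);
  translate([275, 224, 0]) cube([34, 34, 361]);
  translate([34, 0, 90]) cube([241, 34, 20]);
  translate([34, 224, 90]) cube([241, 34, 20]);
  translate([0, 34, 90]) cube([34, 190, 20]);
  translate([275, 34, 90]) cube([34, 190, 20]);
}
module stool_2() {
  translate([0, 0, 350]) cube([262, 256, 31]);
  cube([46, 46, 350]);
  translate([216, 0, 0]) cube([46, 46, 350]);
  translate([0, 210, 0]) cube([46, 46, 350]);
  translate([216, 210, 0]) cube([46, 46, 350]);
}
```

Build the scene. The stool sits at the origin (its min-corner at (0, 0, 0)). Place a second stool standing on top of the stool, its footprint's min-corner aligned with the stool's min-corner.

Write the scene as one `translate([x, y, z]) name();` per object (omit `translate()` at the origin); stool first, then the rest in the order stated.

stool();
translate([0, 0, 395]) stool_2();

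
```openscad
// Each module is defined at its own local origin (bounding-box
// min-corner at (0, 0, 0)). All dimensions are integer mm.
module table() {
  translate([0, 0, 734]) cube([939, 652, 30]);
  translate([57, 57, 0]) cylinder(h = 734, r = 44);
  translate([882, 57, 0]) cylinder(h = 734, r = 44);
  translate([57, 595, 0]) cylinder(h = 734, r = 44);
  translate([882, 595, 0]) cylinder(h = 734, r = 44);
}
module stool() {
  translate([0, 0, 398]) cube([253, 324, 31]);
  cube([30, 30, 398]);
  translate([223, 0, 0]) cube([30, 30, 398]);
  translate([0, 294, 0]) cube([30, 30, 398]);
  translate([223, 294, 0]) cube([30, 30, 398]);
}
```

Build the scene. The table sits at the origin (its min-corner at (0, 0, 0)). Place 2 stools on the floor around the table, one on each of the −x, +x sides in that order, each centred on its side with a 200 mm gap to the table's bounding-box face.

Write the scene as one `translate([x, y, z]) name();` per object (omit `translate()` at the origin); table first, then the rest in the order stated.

table();
translate([-453, 164, 0]) stool();
translate([1139, 164, 0]) stool();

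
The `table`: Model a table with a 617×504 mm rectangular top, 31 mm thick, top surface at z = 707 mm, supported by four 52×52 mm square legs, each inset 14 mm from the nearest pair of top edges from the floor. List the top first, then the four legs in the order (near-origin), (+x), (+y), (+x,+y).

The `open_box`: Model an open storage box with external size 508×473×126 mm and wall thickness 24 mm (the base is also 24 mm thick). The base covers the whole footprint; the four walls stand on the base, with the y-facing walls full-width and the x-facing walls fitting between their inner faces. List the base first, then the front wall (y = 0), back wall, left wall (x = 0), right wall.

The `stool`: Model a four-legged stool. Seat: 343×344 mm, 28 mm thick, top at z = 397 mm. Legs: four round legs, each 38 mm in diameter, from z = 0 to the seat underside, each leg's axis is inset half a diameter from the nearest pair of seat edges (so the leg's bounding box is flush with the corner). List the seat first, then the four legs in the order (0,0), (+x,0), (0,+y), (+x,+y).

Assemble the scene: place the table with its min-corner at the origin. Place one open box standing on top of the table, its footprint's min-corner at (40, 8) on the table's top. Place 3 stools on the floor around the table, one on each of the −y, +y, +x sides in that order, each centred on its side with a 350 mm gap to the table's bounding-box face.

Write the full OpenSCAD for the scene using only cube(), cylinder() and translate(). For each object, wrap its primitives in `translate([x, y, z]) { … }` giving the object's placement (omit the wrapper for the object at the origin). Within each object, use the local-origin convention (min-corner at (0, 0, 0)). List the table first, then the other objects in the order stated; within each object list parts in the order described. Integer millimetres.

translate([0, 0, 676]) cube([617, 504, 31]);
translate([14, 14, 0]) cube([52, 52, 676]);
translate([551, 14, 0]) cube([52, 52, 676]);
translate([14, 438, 0]) cube([52, 52, 676]);
translate([551, 438, 0]) cube([52, 52, 676]);
translate([40, 8, 707]) {
  cube([508, 473, 24]);
  translate([0, 0, 24]) cube([508, 24, 102]);
  translate([0, 449, 24]) cube([508, 24, 102]);
  translate([0, 24, 24]) cube([24, 425, 102]);
  translate([484, 24, 24]) cube([24, 425, 102]);
}
translate([137, -694, 0]) {
  translate([0, 0, 369]) cube([343, 344, 28]);
  translate([19, 19, 0]) cylinder(h = 369, r = 19);
  translate([324, 19, 0]) cylinder(h = 369, r = 19);
  translate([19, 325, 0]) cylinder(h = 369, r = 19);
  translate([324, 325, 0]) cylinder(h = 369, r = 19);
}
translate([137, 854, 0]) {
  translate([0, 0, 369]) cube([343, 344, 28]);
  translate([19, 19, 0]) cylinder(h = 369, r = 19);
  translate([324, 19, 0]) cylinder(h = 369, r = 19);
  translate([19, 325, 0]) cylinder(h = 369, r = 19);
  translate([324, 325, 0]) cylinder(h = 369, r = 19);
}
translate([967, 80, 0]) {
  translate([0, 0, 369]) cube([343, 344, 28]);
  translate([19, 19, 0]) cylinder(h = 369, r = 19);
  translate([324, 19, 0]) cylinder(h = 369, r = 19);
  translate([19, 325, 0]) cylinder(h = 369, r = 19);
  translate([324, 325, 0]) cylinder(h = 369, r = 19);
}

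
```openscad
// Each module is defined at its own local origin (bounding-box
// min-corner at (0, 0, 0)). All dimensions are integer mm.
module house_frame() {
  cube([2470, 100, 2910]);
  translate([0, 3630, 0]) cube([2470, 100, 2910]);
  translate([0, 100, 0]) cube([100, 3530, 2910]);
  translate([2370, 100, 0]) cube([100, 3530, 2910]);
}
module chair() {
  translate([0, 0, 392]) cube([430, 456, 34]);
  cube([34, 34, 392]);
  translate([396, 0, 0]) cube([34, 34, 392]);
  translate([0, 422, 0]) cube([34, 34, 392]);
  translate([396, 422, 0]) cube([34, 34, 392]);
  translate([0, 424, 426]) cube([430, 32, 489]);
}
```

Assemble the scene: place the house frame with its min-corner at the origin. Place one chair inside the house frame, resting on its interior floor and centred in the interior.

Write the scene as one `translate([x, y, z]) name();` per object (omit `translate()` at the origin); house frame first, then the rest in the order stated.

house_frame();
translate([1020, 1637, 0]) chair();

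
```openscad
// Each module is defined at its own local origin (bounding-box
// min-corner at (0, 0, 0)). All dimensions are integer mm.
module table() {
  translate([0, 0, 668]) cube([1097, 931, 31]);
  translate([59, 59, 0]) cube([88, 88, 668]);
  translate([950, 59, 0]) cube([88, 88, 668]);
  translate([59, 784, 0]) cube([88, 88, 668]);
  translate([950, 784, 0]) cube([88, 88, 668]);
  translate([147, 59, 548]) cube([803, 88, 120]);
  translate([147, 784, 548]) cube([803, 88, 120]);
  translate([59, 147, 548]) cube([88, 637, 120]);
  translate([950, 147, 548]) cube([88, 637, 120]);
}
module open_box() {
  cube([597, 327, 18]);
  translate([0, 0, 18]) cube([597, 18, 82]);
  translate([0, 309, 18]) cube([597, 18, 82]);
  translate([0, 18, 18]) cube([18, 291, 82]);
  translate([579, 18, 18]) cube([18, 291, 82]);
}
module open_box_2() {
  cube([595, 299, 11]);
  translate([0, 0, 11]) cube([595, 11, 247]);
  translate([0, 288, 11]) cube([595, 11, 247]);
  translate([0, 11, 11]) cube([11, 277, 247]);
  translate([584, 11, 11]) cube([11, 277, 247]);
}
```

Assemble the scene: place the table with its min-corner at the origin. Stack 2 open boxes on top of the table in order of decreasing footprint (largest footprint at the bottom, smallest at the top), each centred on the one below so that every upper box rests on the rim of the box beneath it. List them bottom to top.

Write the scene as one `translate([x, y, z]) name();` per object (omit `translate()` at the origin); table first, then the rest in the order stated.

table();
translate([250, 302, 699]) open_box();
translate([251, 316, 799]) open_box_2();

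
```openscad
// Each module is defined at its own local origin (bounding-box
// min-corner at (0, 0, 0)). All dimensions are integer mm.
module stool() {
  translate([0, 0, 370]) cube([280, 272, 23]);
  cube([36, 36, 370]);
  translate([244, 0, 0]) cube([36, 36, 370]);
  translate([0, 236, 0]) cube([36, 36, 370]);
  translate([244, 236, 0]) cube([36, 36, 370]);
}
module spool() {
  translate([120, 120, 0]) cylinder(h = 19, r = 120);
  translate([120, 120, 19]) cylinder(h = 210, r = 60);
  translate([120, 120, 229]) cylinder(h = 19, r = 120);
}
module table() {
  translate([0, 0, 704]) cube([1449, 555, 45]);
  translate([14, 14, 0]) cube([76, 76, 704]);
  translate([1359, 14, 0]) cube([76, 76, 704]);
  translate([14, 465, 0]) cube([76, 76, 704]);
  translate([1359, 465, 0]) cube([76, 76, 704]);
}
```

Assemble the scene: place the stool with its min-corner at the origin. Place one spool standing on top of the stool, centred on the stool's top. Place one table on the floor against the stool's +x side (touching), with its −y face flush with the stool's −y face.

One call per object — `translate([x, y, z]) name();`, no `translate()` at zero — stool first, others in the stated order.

stool();
translate([20, 16, 393]) spool();
translate([280, 0, 0]) table();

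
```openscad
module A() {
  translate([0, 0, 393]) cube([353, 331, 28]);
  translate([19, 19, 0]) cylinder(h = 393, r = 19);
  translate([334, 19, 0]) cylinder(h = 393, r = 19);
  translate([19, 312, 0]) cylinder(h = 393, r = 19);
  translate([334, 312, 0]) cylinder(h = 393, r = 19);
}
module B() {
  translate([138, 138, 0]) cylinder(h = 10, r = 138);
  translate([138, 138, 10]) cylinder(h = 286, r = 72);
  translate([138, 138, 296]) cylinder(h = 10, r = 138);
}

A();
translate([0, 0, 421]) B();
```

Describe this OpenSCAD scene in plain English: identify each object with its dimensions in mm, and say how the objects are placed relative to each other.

A is a four-legged stool. The seat is a 353×331×28 mm slab whose top surface is at z = 421 mm; four round legs, each 38 mm in diameter, run from the floor (z = 0) to the underside of the seat, each leg's axis is inset half a diameter from the nearest pair of seat edges (so the leg's bounding box is flush with the corner).

B is a spool: two coaxial disc flanges of radius 138 mm and thickness 10 mm, joined by a core cylinder of radius 72 mm and height 286 mm. The lower flange rests on z = 0 and the three cylinders share a vertical axis.

The spool is on top of the stool.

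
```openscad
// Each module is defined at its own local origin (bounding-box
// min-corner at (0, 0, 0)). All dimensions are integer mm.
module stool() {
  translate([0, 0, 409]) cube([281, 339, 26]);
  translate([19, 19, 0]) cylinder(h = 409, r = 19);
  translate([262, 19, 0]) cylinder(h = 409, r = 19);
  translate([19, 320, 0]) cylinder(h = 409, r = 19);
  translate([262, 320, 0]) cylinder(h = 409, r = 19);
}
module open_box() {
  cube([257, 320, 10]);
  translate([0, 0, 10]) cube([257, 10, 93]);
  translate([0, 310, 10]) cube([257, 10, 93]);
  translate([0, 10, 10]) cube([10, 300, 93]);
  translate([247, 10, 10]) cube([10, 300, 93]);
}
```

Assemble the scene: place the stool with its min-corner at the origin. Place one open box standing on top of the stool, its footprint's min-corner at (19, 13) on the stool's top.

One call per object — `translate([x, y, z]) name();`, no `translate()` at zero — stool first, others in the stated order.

stool();
translate([19, 13, 435]) open_box();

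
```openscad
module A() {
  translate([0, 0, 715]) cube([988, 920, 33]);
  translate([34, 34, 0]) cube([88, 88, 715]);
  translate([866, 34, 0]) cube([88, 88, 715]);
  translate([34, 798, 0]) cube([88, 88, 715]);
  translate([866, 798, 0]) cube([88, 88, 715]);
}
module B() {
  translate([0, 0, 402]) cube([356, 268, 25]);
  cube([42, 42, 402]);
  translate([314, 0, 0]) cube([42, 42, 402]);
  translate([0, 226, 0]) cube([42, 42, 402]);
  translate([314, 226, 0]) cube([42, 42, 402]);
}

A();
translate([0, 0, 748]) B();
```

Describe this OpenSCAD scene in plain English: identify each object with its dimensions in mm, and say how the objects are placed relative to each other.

A is a table with a 988×920 mm rectangular top, 33 mm thick, top surface at z = 748 mm, supported by four 88×88 mm square legs, each inset 34 mm from the nearest pair of top edges, running from the floor.

B is a four-legged stool. The seat is 356×268 mm, 25 mm thick, top at z = 427 mm. It stands on four square legs, each 42×42 mm in cross-section, from z = 0 to the seat underside, each flush with a corner of the seat.

The stool is on top of the table.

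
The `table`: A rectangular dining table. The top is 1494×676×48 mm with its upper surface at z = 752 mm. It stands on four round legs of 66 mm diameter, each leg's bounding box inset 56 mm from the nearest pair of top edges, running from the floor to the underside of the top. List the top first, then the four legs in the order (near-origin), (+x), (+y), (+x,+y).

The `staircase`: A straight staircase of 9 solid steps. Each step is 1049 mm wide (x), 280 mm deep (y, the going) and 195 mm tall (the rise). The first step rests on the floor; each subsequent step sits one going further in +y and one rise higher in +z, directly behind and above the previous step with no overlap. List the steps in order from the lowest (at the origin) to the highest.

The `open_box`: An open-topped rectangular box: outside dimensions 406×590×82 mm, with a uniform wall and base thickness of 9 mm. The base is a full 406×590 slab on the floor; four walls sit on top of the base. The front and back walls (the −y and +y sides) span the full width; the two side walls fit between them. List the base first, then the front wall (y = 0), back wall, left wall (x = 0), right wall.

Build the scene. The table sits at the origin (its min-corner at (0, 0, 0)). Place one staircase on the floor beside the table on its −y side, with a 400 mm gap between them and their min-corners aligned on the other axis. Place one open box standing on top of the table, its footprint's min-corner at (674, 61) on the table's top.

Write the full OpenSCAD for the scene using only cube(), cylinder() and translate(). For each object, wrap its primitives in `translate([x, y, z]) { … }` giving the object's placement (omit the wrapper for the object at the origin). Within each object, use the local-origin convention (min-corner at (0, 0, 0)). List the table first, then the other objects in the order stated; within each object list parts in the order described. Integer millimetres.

translate([0, 0, 704]) cube([1494, 676, 48]);
translate([89, 89, 0]) cylinder(h = 704, r = 33);
translate([1405, 89, 0]) cylinder(h = 704, r = 33);
translate([89, 587, 0]) cylinder(h = 704, r = 33);
translate([1405, 587, 0]) cylinder(h = 704, r = 33);
translate([0, -2920, 0]) {
  cube([1049, 280, 195]);
  translate([0, 280, 195]) cube([1049, 280, 195]);
  translate([0, 560, 390]) cube([1049, 280, 195]);
  translate([0, 840, 585]) cube([1049, 280, 195]);
  translate([0, 1120, 780]) cube([1049, 280, 195]);
  translate([0, 1400, 975]) cube([1049, 280, 195]);
  translate([0, 1680, 1170]) cube([1049, 280, 195]);
  translate([0, 1960, 1365]) cube([1049, 280, 195]);
  translate([0, 2240, 1560]) cube([1049, 280, 195]);
}
translate([674, 61, 752]) {
  cube([406, 590, 9]);
  translate([0, 0, 9]) cube([406, 9, 73]);
  translate([0, 581, 9]) cube([406, 9, 73]);
  translate([0, 9, 9]) cube([9, 572, 73]);
  translate([397, 9, 9]) cube([9, 572, 73]);
}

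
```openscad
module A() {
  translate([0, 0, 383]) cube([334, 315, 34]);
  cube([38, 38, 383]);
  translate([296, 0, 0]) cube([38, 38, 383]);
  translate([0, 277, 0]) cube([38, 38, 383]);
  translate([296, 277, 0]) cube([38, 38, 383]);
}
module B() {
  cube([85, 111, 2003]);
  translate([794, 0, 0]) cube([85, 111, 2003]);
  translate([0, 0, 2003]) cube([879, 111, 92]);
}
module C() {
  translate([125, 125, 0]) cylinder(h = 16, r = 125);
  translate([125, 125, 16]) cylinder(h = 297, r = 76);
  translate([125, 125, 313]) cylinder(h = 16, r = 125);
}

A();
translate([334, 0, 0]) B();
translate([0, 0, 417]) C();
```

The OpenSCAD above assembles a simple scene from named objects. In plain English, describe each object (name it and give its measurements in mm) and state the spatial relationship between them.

A is a four-legged stool. The seat is a 334×315×34 mm slab whose top surface is at z = 417 mm; four square legs, each 38×38 mm in cross-section, run from the floor (z = 0) to the underside of the seat, each flush with a corner of the seat.

B is a rectangular door frame: two vertical jambs of 85×111 mm section, 2003 mm tall, with a clear opening 709 mm wide between their inner faces. A header 92 mm tall and 111 mm deep lies on top of the jambs and spans the full outside width.

C is a spool: two coaxial disc flanges of radius 125 mm and thickness 16 mm, joined by a core cylinder of radius 76 mm and height 297 mm. The lower flange rests on z = 0 and the three cylinders share a vertical axis.

The door frame is against the stool's +x side, with their −y faces flush. The spool is on top of the stool.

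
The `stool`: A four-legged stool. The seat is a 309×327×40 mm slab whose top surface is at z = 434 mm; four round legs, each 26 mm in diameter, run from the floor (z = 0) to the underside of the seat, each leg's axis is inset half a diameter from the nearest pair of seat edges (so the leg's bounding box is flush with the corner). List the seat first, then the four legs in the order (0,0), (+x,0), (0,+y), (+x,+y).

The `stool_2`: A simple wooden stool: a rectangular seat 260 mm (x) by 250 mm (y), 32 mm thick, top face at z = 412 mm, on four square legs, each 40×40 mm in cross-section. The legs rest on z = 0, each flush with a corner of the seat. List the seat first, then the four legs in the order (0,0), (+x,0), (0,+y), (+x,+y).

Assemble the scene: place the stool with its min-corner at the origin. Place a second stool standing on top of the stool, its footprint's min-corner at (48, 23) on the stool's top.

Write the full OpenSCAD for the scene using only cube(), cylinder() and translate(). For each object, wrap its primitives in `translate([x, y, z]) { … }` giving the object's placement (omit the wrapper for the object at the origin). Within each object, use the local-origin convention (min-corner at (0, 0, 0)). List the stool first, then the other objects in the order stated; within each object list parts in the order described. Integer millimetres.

translate([0, 0, 394]) cube([309, 327, 40]);
translate([13, 13, 0]) cylinder(h = 394, r = 13);
translate([296, 13, 0]) cylinder(h = 394, r = 13);
translate([13, 314, 0]) cylinder(h = 394, r = 13);
translate([296, 314, 0]) cylinder(h = 394, r = 13);
translate([48, 23, 434]) {
  translate([0, 0, 380]) cube([260, 250, 32]);
  cube([40, 40, 380]);
  translate([220, 0, 0]) cube([40, 40, 380]);
  translate([0, 210, 0]) cube([40, 40, 380]);
  translate([220, 210, 0]) cube([40, 40, 380]);
}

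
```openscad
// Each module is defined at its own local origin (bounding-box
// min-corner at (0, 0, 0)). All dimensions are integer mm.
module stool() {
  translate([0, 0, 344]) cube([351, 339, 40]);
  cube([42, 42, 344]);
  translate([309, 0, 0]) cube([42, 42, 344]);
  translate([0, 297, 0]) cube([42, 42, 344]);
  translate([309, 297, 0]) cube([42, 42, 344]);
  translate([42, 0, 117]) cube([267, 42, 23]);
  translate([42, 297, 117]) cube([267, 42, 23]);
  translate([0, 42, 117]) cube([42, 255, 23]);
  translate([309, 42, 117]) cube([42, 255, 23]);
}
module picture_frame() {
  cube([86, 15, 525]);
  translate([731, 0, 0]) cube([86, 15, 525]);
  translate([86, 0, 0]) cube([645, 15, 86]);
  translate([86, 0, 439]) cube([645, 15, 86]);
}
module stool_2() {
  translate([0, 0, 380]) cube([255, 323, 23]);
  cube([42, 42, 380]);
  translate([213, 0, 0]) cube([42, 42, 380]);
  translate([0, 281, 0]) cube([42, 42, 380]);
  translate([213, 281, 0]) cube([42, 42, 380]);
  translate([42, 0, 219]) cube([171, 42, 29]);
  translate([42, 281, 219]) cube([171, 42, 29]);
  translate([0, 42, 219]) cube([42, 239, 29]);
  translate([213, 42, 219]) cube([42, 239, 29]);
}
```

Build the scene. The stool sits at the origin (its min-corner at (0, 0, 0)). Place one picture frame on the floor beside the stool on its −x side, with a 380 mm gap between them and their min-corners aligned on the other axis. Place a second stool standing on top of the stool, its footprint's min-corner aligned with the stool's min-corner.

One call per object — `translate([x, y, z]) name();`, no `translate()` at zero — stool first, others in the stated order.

stool();
translate([-1197, 0, 0]) picture_frame();
translate([0, 0, 384]) stool_2();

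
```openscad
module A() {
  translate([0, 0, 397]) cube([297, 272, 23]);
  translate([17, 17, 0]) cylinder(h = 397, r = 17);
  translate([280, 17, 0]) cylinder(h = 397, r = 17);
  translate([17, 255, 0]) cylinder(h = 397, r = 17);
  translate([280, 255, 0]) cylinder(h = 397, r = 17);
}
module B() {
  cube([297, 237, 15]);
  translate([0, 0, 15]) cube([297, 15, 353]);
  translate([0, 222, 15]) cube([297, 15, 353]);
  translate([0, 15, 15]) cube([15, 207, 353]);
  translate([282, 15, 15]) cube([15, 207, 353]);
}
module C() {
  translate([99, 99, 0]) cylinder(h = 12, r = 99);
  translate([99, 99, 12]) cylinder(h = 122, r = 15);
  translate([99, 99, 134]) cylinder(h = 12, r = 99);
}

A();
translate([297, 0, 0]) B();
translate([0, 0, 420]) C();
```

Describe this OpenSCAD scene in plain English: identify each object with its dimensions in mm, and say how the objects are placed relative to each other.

A is a simple wooden stool: a rectangular seat 297 mm (x) by 272 mm (y), 23 mm thick, top face at z = 420 mm, on four round legs, each 34 mm in diameter. The legs rest on z = 0, each leg's axis is inset half a diameter from the nearest pair of seat edges (so the leg's bounding box is flush with the corner).

B is an open storage box with external size 297×237×368 mm and wall thickness 15 mm (the base is also 15 mm thick). The base covers the whole footprint; the four walls stand on the base, with the y-facing walls full-width and the x-facing walls fitting between their inner faces.

C is a spool: two coaxial disc flanges of radius 99 mm and thickness 12 mm, joined by a core cylinder of radius 15 mm and height 122 mm. The lower flange rests on z = 0 and the three cylinders share a vertical axis.

The open box is against the stool's +x side, with their −y faces flush. The spool is on top of the stool.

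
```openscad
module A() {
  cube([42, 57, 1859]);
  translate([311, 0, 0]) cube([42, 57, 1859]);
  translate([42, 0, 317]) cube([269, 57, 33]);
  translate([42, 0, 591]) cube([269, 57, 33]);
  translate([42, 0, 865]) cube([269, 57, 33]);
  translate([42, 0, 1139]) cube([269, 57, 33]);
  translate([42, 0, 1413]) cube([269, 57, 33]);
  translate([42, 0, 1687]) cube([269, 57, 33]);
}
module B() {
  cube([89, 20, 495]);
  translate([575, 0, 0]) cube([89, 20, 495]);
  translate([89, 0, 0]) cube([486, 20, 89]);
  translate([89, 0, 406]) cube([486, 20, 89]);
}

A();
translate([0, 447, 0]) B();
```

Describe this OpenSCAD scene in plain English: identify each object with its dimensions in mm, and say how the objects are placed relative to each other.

A is a straight ladder. Two 42×57 mm vertical rails, 1859 mm tall, stand 353 mm apart (outside-to-outside) with their front faces coplanar on the −y side. 6 rungs, each 57 mm deep and 33 mm tall, span between the inner faces of the rails, front faces flush with the rails. The lowest rung's underside is at z = 317 mm and rungs are spaced 274 mm apart (underside to underside).

B is a rectangular picture frame lying in the x–z plane (depth along y). The opening is 486 mm wide (x) by 317 mm tall (z), surrounded by a border 89 mm wide on all four sides. The frame is 20 mm deep and is made of two full-height vertical stiles with two horizontal rails fitted between them.

The picture frame is on the floor beside the ladder on its +y side.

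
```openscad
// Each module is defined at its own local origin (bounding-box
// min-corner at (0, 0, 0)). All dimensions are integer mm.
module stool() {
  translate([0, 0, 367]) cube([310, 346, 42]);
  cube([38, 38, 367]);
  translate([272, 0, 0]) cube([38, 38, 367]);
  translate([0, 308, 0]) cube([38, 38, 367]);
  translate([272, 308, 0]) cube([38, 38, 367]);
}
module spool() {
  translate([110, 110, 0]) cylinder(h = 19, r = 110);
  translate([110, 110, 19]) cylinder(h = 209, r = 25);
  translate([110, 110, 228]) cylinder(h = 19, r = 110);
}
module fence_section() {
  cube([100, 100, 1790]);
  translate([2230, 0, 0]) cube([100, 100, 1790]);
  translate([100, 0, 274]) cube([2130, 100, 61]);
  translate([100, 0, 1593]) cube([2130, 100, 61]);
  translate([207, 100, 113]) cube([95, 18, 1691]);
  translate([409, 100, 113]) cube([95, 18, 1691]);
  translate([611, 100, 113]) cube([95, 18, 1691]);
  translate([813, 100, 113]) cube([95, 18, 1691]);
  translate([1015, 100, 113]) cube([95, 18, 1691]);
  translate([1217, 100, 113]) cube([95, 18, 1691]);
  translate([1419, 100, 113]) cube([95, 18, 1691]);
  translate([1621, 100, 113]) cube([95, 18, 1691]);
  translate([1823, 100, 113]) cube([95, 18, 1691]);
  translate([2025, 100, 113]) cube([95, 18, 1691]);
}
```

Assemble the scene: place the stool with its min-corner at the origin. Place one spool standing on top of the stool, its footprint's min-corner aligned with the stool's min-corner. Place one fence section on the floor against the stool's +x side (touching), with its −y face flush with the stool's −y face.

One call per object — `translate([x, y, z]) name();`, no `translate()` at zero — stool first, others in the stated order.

stool();
translate([0, 0, 409]) spool();
translate([310, 0, 0]) fence_section();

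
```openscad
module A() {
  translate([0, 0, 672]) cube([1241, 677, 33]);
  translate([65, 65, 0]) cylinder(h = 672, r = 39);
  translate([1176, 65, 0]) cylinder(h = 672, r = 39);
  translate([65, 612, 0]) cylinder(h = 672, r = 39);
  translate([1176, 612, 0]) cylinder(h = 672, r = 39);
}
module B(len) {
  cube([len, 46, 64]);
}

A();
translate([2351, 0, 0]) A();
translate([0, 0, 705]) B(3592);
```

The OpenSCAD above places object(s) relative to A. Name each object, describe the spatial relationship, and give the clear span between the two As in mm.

Second table starts at x = 2351; first ends at x = 1241; clear span = 2351 − 1241 = 1110 mm.

A is a table. B is a beam. A beam spans the tops of two tables. The clear span between the two tables is 1110 mm.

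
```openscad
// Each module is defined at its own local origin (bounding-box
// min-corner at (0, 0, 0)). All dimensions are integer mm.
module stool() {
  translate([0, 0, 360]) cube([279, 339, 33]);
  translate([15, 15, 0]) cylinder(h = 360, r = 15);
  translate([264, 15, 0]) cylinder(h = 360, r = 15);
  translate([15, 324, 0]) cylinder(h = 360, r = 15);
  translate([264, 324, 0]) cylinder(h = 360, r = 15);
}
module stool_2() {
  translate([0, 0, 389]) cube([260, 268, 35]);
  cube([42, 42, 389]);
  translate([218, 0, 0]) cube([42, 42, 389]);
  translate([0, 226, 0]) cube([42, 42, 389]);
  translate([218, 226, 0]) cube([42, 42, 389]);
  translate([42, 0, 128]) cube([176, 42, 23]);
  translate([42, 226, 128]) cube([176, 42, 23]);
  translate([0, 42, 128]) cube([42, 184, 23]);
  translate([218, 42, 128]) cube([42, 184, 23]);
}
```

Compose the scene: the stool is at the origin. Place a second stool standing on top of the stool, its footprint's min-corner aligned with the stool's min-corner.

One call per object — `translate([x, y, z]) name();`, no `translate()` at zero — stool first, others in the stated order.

stool();
translate([0, 0, 393]) stool_2();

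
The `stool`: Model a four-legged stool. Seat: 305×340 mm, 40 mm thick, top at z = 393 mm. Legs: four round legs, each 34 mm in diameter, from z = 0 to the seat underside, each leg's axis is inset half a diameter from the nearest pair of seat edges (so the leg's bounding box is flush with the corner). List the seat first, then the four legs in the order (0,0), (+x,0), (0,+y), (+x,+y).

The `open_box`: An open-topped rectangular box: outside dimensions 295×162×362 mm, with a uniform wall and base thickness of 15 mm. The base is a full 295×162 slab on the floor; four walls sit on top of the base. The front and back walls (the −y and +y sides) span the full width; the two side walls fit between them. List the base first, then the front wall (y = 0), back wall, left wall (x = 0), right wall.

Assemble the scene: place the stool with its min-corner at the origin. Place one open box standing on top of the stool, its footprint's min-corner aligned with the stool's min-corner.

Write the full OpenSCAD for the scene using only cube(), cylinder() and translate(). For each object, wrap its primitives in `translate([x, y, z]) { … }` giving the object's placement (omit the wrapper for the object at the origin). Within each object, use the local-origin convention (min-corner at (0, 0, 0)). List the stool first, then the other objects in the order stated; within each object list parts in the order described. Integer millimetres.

translate([0, 0, 353]) cube([305, 340, 40]);
translate([17, 17, 0]) cylinder(h = 353, r = 17);
translate([288, 17, 0]) cylinder(h = 353, r = 17);
translate([17, 323, 0]) cylinder(h = 353, r = 17);
translate([288, 323, 0]) cylinder(h = 353, r = 17);
translate([0, 0, 393]) {
  cube([295, 162, 15]);
  translate([0, 0, 15]) cube([295, 15, 347]);
  translate([0, 147, 15]) cube([295, 15, 347]);
  translate([0, 15, 15]) cube([15, 132, 347]);
  translate([280, 15, 15]) cube([15, 132, 347]);
}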